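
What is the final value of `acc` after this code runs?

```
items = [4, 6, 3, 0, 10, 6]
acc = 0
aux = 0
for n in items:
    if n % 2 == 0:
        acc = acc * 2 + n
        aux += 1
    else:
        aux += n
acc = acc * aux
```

1104

n=4: even, acc = 0*2+4 = 4; aux=1
n=6: even, acc = 4*2+6 = 14; aux=2
n=3: not even; aux=5
n=0: even, acc = 14*2+0 = 28; aux=6
n=10: even, acc = 28*2+10 = 66; aux=7
n=6: even, acc = 66*2+6 = 138; aux=8
acc*aux = 138*8 = 1104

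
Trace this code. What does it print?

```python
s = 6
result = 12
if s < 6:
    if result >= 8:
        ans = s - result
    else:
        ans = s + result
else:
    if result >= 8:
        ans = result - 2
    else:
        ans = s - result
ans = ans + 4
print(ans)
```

s=6, result=12
s < 6 is False; result >= 8 is True
→ ans = result - 2 = 10
ans = 10+4 = 14

14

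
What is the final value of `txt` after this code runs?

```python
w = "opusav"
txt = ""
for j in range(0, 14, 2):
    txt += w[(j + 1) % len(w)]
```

j=0: add w[1]='p' → 'p'
j=2: add w[3]='s' → 'ps'
j=4: add w[5]='v' → 'psv'
j=6: add w[1]='p' → 'psvp'
j=8: add w[3]='s' → 'psvps'
j=10: add w[5]='v' → 'psvpsv'
j=12: add w[1]='p' → 'psvpsvp'

'psvpsvp'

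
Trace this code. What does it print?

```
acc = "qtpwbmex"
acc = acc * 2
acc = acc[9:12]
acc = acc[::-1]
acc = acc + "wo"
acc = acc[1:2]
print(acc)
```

repeat ×2 → 'qtpwbmexqtpwbmex'
slice [9:12] → 'tpw'
reverse → 'wpt'
+ 'wo' → 'wptwo'
slice [1:2] → 'p'

p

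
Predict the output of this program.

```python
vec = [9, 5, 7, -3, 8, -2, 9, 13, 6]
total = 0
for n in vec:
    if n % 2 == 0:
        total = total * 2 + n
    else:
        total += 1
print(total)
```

70

n=9: not even, total = 0+1 = 1
n=5: not even, total = 1+1 = 2
n=7: not even, total = 2+1 = 3
n=-3: not even, total = 3+1 = 4
n=8: even, total = 4*2+8 = 16
n=-2: even, total = 16*2+(-2) = 30
n=9: not even, total = 30+1 = 31
n=13: not even, total = 31+1 = 32
n=6: even, total = 32*2+6 = 70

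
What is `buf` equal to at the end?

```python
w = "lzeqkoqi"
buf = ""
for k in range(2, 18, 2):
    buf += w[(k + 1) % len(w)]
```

k=2: add w[3]='q' → 'q'
k=4: add w[5]='o' → 'qo'
k=6: add w[7]='i' → 'qoi'
k=8: add w[1]='z' → 'qoiz'
k=10: add w[3]='q' → 'qoizq'
k=12: add w[5]='o' → 'qoizqo'
k=14: add w[7]='i' → 'qoizqoi'
k=16: add w[1]='z' → 'qoizqoiz'

'qoizqoiz'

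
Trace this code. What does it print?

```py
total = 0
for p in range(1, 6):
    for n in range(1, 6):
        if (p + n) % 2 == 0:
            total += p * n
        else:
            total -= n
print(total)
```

81

p=1,n=1: even sum, total = 0+1 = 1
p=1,n=2: odd sum, total = 1-2 = -1
p=1,n=3: even sum, total = (-1)+3 = 2
p=1,n=4: odd sum, total = 2-4 = -2
p=1,n=5: even sum, total = (-2)+5 = 3
p=2,n=1: odd sum, total = 3-1 = 2
p=2,n=2: even sum, total = 2+4 = 6
p=2,n=3: odd sum, total = 6-3 = 3
p=2,n=4: even sum, total = 3+8 = 11
p=2,n=5: odd sum, total = 11-5 = 6
p=3,n=1: even sum, total = 6+3 = 9
p=3,n=2: odd sum, total = 9-2 = 7
p=3,n=3: even sum, total = 7+9 = 16
p=3,n=4: odd sum, total = 16-4 = 12
p=3,n=5: even sum, total = 12+15 = 27
p=4,n=1: odd sum, total = 27-1 = 26
p=4,n=2: even sum, total = 26+8 = 34
p=4,n=3: odd sum, total = 34-3 = 31
p=4,n=4: even sum, total = 31+16 = 47
p=4,n=5: odd sum, total = 47-5 = 42
p=5,n=1: even sum, total = 42+5 = 47
p=5,n=2: odd sum, total = 47-2 = 45
p=5,n=3: even sum, total = 45+15 = 60
p=5,n=4: odd sum, total = 60-4 = 56
p=5,n=5: even sum, total = 56+25 = 81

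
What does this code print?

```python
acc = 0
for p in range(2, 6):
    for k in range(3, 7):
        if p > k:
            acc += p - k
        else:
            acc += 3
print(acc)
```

p=2,k=3: not 2>3, acc = 0+3 = 3
p=2,k=4: not 2>4, acc = 3+3 = 6
p=2,k=5: not 2>5, acc = 6+3 = 9
p=2,k=6: not 2>6, acc = 9+3 = 12
p=3,k=3: not 3>3, acc = 12+3 = 15
p=3,k=4: not 3>4, acc = 15+3 = 18
p=3,k=5: not 3>5, acc = 18+3 = 21
p=3,k=6: not 3>6, acc = 21+3 = 24
p=4,k=3: 4>3, acc = 24+1 = 25
p=4,k=4: not 4>4, acc = 25+3 = 28
p=4,k=5: not 4>5, acc = 28+3 = 31
p=4,k=6: not 4>6, acc = 31+3 = 34
p=5,k=3: 5>3, acc = 34+2 = 36
p=5,k=4: 5>4, acc = 36+1 = 37
p=5,k=5: not 5>5, acc = 37+3 = 40
p=5,k=6: not 5>6, acc = 40+3 = 43

43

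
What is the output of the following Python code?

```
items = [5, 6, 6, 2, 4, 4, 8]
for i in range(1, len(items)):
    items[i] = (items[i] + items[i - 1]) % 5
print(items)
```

i=1: items[1] = (6+5)%5 = 1 → [5, 1, 6, 2, 4, 4, 8]
i=2: items[2] = (6+1)%5 = 2 → [5, 1, 2, 2, 4, 4, 8]
i=3: items[3] = (2+2)%5 = 4 → [5, 1, 2, 4, 4, 4, 8]
i=4: items[4] = (4+4)%5 = 3 → [5, 1, 2, 4, 3, 4, 8]
i=5: items[5] = (4+3)%5 = 2 → [5, 1, 2, 4, 3, 2, 8]
i=6: items[6] = (8+2)%5 = 0 → [5, 1, 2, 4, 3, 2, 0]

[5, 1, 2, 4, 3, 2, 0]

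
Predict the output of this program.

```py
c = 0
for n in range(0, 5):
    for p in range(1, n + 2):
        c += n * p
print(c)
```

n=0,p=1: c = 0+0 = 0
n=1,p=1: c = 0+1 = 1
n=1,p=2: c = 1+2 = 3
n=2,p=1: c = 3+2 = 5
n=2,p=2: c = 5+4 = 9
n=2,p=3: c = 9+6 = 15
n=3,p=1: c = 15+3 = 18
n=3,p=2: c = 18+6 = 24
n=3,p=3: c = 24+9 = 33
n=3,p=4: c = 33+12 = 45
n=4,p=1: c = 45+4 = 49
n=4,p=2: c = 49+8 = 57
n=4,p=3: c = 57+12 = 69
n=4,p=4: c = 69+16 = 85
n=4,p=5: c = 85+20 = 105

105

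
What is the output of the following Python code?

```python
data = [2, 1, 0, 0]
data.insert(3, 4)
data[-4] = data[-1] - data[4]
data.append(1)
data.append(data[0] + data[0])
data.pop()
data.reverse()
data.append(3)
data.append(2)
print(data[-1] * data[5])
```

4

insert 4 at 3 → [2, 1, 0, 4, 0]
data[-4] = data[-1]-data[4] = 0-0 = 0 → [2, 0, 0, 4, 0]
append 1 → [2, 0, 0, 4, 0, 1]
append data[0]+data[0] = 2+2 = 4 → [2, 0, 0, 4, 0, 1, 4]
pop() removes 4 → [2, 0, 0, 4, 0, 1]
reverse → [1, 0, 4, 0, 0, 2]
append 3 → [1, 0, 4, 0, 0, 2, 3]
append 2 → [1, 0, 4, 0, 0, 2, 3, 2]
data[-1]*data[5] = 2*2 = 4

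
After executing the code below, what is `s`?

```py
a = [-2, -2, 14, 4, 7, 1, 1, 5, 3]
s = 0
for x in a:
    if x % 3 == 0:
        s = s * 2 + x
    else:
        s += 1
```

x=-2: not %3==0, s = 0+1 = 1
x=-2: not %3==0, s = 1+1 = 2
x=14: not %3==0, s = 2+1 = 3
x=4: not %3==0, s = 3+1 = 4
x=7: not %3==0, s = 4+1 = 5
x=1: not %3==0, s = 5+1 = 6
x=1: not %3==0, s = 6+1 = 7
x=5: not %3==0, s = 7+1 = 8
x=3: %3==0, s = 8*2+3 = 19

19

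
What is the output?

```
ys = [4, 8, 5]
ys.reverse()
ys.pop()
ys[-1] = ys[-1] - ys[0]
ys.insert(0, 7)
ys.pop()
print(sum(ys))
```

12

reverse → [5, 8, 4]
pop() removes 4 → [5, 8]
ys[-1] = ys[-1]-ys[0] = 8-5 = 3 → [5, 3]
insert 7 at 0 → [7, 5, 3]
pop() removes 3 → [7, 5]
sum = 12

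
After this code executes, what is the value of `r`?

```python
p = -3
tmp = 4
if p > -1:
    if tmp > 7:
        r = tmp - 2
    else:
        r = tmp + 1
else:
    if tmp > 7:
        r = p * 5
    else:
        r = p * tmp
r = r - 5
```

-17

p=-3, tmp=4
p > -1 is False; tmp > 7 is False
→ r = p * tmp = -12
r = (-12)-5 = -17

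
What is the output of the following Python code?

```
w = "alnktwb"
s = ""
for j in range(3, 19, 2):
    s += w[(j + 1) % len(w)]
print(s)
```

j=3: add w[4]='t' → 't'
j=5: add w[6]='b' → 'tb'
j=7: add w[1]='l' → 'tbl'
j=9: add w[3]='k' → 'tblk'
j=11: add w[5]='w' → 'tblkw'
j=13: add w[0]='a' → 'tblkwa'
j=15: add w[2]='n' → 'tblkwan'
j=17: add w[4]='t' → 'tblkwant'

tblkwant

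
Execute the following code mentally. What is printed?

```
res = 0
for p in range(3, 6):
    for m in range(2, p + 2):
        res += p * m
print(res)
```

183

p=3,m=2: res = 0+6 = 6
p=3,m=3: res = 6+9 = 15
p=3,m=4: res = 15+12 = 27
p=4,m=2: res = 27+8 = 35
p=4,m=3: res = 35+12 = 47
p=4,m=4: res = 47+16 = 63
p=4,m=5: res = 63+20 = 83
p=5,m=2: res = 83+10 = 93
p=5,m=3: res = 93+15 = 108
p=5,m=4: res = 108+20 = 128
p=5,m=5: res = 128+25 = 153
p=5,m=6: res = 153+30 = 183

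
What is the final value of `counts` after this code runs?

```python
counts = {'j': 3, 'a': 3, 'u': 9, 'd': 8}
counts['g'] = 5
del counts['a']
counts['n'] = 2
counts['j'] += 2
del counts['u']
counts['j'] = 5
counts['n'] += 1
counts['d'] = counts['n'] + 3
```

{'j': 5, 'd': 6, 'g': 5, 'n': 3}

counts['g'] = 5 → {'j': 3, 'a': 3, 'u': 9, 'd': 8, 'g': 5}
del 'a' → {'j': 3, 'u': 9, 'd': 8, 'g': 5}
counts['n'] = 2 → {'j': 3, 'u': 9, 'd': 8, 'g': 5, 'n': 2}
counts['j'] = 3+2 = 5 → {'j': 5, 'u': 9, 'd': 8, 'g': 5, 'n': 2}
del 'u' → {'j': 5, 'd': 8, 'g': 5, 'n': 2}
counts['j'] = 5 → {'j': 5, 'd': 8, 'g': 5, 'n': 2}
counts['n'] = 2+1 = 3 → {'j': 5, 'd': 8, 'g': 5, 'n': 3}
counts['d'] = counts['n']+3 = 6 → {'j': 5, 'd': 6, 'g': 5, 'n': 3}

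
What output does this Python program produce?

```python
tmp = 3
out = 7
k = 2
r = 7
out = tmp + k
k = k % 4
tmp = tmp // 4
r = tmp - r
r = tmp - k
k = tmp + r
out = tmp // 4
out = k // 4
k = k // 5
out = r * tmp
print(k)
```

-1

out = 3+2 = 5
k = 2%4 = 2
tmp = 3//4 = 0
r = 0-7 = -7
r = 0-2 = -2
k = 0+(-2) = -2
out = 0//4 = 0
out = (-2)//4 = -1
k = (-2)//5 = -1
out = (-2)*0 = 0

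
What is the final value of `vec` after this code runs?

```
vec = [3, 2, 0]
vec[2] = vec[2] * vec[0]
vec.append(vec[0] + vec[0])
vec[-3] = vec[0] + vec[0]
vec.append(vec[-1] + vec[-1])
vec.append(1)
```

vec[2] = vec[2]*vec[0] = 0*3 = 0 → [3, 2, 0]
append vec[0]+vec[0] = 3+3 = 6 → [3, 2, 0, 6]
vec[-3] = vec[0]+vec[0] = 3+3 = 6 → [3, 6, 0, 6]
append vec[-1]+vec[-1] = 6+6 = 12 → [3, 6, 0, 6, 12]
append 1 → [3, 6, 0, 6, 12, 1]

[3, 6, 0, 6, 12, 1]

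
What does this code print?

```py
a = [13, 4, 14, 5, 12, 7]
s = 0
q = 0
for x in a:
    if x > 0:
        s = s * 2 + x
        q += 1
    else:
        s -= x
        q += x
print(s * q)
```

3858

x=13: >0, s = 0*2+13 = 13; q=1
x=4: >0, s = 13*2+4 = 30; q=2
x=14: >0, s = 30*2+14 = 74; q=3
x=5: >0, s = 74*2+5 = 153; q=4
x=12: >0, s = 153*2+12 = 318; q=5
x=7: >0, s = 318*2+7 = 643; q=6
s*q = 643*6 = 3858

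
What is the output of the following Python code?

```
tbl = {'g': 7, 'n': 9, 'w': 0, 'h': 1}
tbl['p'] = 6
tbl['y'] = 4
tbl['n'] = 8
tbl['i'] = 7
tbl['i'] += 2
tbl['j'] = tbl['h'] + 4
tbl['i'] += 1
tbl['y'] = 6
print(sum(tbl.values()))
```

tbl['p'] = 6 → {'g': 7, 'n': 9, 'w': 0, 'h': 1, 'p': 6}
tbl['y'] = 4 → {'g': 7, 'n': 9, 'w': 0, 'h': 1, 'p': 6, 'y': 4}
tbl['n'] = 8 → {'g': 7, 'n': 8, 'w': 0, 'h': 1, 'p': 6, 'y': 4}
tbl['i'] = 7 → {'g': 7, 'n': 8, 'w': 0, 'h': 1, 'p': 6, 'y': 4, 'i': 7}
tbl['i'] = 7+2 = 9 → {'g': 7, 'n': 8, 'w': 0, 'h': 1, 'p': 6, 'y': 4, 'i': 9}
tbl['j'] = tbl['h']+4 = 5 → {'g': 7, 'n': 8, 'w': 0, 'h': 1, 'p': 6, 'y': 4, 'i': 9, 'j': 5}
tbl['i'] = 9+1 = 10 → {'g': 7, 'n': 8, 'w': 0, 'h': 1, 'p': 6, 'y': 4, 'i': 10, 'j': 5}
tbl['y'] = 6 → {'g': 7, 'n': 8, 'w': 0, 'h': 1, 'p': 6, 'y': 6, 'i': 10, 'j': 5}
sum of values = 43

43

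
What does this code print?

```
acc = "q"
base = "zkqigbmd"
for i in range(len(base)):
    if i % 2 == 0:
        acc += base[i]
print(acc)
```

qzqgm

i=0: add 'z' → 'qz'
i=1: skip
i=2: add 'q' → 'qzq'
i=3: skip
i=4: add 'g' → 'qzqg'
i=5: skip
i=6: add 'm' → 'qzqgm'
i=7: skip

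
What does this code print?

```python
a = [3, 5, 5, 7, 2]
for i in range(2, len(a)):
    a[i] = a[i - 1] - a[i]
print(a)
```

[3, 5, 0, -7, -9]

i=2: a[2] = 5-5 = 0 → [3, 5, 0, 7, 2]
i=3: a[3] = 0-7 = -7 → [3, 5, 0, -7, 2]
i=4: a[4] = (-7)-2 = -9 → [3, 5, 0, -7, -9]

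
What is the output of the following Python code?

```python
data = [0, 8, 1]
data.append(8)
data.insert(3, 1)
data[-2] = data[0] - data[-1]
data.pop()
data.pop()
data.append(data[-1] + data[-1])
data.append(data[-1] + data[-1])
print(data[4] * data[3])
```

append 8 → [0, 8, 1, 8]
insert 1 at 3 → [0, 8, 1, 1, 8]
data[-2] = data[0]-data[-1] = 0-8 = -8 → [0, 8, 1, -8, 8]
pop() removes 8 → [0, 8, 1, -8]
pop() removes -8 → [0, 8, 1]
append data[-1]+data[-1] = 1+1 = 2 → [0, 8, 1, 2]
append data[-1]+data[-1] = 2+2 = 4 → [0, 8, 1, 2, 4]
data[4]*data[3] = 4*2 = 8

8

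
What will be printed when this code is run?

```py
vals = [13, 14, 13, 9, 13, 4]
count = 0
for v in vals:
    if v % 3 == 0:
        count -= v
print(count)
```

-9

v=13: not %3==0
v=14: not %3==0
v=13: not %3==0
v=9: %3==0, count = 0-9 = -9
v=13: not %3==0
v=4: not %3==0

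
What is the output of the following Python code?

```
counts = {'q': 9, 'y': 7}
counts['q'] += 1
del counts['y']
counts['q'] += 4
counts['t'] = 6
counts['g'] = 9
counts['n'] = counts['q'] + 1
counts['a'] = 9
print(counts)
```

{'q': 14, 't': 6, 'g': 9, 'n': 15, 'a': 9}

counts['q'] = 9+1 = 10 → {'q': 10, 'y': 7}
del 'y' → {'q': 10}
counts['q'] = 10+4 = 14 → {'q': 14}
counts['t'] = 6 → {'q': 14, 't': 6}
counts['g'] = 9 → {'q': 14, 't': 6, 'g': 9}
counts['n'] = counts['q']+1 = 15 → {'q': 14, 't': 6, 'g': 9, 'n': 15}
counts['a'] = 9 → {'q': 14, 't': 6, 'g': 9, 'n': 15, 'a': 9}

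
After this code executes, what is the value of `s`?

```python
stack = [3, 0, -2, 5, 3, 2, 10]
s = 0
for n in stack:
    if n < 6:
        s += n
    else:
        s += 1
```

12

n=3: <6, s = 0+3 = 3
n=0: <6, s = 3+0 = 3
n=-2: <6, s = 3+(-2) = 1
n=5: <6, s = 1+5 = 6
n=3: <6, s = 6+3 = 9
n=2: <6, s = 9+2 = 11
n=10: not <6, s = 11+1 = 12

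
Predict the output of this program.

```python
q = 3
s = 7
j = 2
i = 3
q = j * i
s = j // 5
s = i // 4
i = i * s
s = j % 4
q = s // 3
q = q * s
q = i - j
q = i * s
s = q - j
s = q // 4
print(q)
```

q = 2*3 = 6
s = 2//5 = 0
s = 3//4 = 0
i = 3*0 = 0
s = 2%4 = 2
q = 2//3 = 0
q = 0*2 = 0
q = 0-2 = -2
q = 0*2 = 0
s = 0-2 = -2
s = 0//4 = 0

0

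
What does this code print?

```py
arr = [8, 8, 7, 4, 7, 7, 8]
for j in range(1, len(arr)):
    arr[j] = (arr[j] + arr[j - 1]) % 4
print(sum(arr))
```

18

j=1: arr[1] = (8+8)%4 = 0 → [8, 0, 7, 4, 7, 7, 8]
j=2: arr[2] = (7+0)%4 = 3 → [8, 0, 3, 4, 7, 7, 8]
j=3: arr[3] = (4+3)%4 = 3 → [8, 0, 3, 3, 7, 7, 8]
j=4: arr[4] = (7+3)%4 = 2 → [8, 0, 3, 3, 2, 7, 8]
j=5: arr[5] = (7+2)%4 = 1 → [8, 0, 3, 3, 2, 1, 8]
j=6: arr[6] = (8+1)%4 = 1 → [8, 0, 3, 3, 2, 1, 1]
sum = 18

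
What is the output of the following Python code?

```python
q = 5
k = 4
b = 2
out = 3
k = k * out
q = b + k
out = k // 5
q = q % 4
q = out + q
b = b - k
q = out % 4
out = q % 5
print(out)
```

2

k = 4*3 = 12
q = 2+12 = 14
out = 12//5 = 2
q = 14%4 = 2
q = 2+2 = 4
b = 2-12 = -10
q = 2%4 = 2
out = 2%5 = 2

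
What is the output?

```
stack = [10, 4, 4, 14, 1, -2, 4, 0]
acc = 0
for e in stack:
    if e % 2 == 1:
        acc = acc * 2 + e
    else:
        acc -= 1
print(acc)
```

e=10: not odd, acc = 0-1 = -1
e=4: not odd, acc = (-1)-1 = -2
e=4: not odd, acc = (-2)-1 = -3
e=14: not odd, acc = (-3)-1 = -4
e=1: odd, acc = (-4)*2+1 = -7
e=-2: not odd, acc = (-7)-1 = -8
e=4: not odd, acc = (-8)-1 = -9
e=0: not odd, acc = (-9)-1 = -10

-10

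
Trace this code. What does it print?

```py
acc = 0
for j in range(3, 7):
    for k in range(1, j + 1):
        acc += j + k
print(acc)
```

138

j=3,k=1: acc = 0+4 = 4
j=3,k=2: acc = 4+5 = 9
j=3,k=3: acc = 9+6 = 15
j=4,k=1: acc = 15+5 = 20
j=4,k=2: acc = 20+6 = 26
j=4,k=3: acc = 26+7 = 33
j=4,k=4: acc = 33+8 = 41
j=5,k=1: acc = 41+6 = 47
j=5,k=2: acc = 47+7 = 54
j=5,k=3: acc = 54+8 = 62
j=5,k=4: acc = 62+9 = 71
j=5,k=5: acc = 71+10 = 81
j=6,k=1: acc = 81+7 = 88
j=6,k=2: acc = 88+8 = 96
j=6,k=3: acc = 96+9 = 105
j=6,k=4: acc = 105+10 = 115
j=6,k=5: acc = 115+11 = 126
j=6,k=6: acc = 126+12 = 138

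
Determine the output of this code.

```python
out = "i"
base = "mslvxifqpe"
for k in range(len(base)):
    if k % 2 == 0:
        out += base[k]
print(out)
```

imlxfp

k=0: add 'm' → 'im'
k=1: skip
k=2: add 'l' → 'iml'
k=3: skip
k=4: add 'x' → 'imlx'
k=5: skip
k=6: add 'f' → 'imlxf'
k=7: skip
k=8: add 'p' → 'imlxfp'
k=9: skip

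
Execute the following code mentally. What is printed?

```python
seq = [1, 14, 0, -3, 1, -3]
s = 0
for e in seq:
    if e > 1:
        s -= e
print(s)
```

e=1: not >1
e=14: >1, s = 0-14 = -14
e=0: not >1
e=-3: not >1
e=1: not >1
e=-3: not >1

-14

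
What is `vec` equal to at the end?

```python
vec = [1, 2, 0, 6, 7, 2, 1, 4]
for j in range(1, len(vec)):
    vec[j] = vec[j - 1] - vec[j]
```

j=1: vec[1] = 1-2 = -1 → [1, -1, 0, 6, 7, 2, 1, 4]
j=2: vec[2] = (-1)-0 = -1 → [1, -1, -1, 6, 7, 2, 1, 4]
j=3: vec[3] = (-1)-6 = -7 → [1, -1, -1, -7, 7, 2, 1, 4]
j=4: vec[4] = (-7)-7 = -14 → [1, -1, -1, -7, -14, 2, 1, 4]
j=5: vec[5] = (-14)-2 = -16 → [1, -1, -1, -7, -14, -16, 1, 4]
j=6: vec[6] = (-16)-1 = -17 → [1, -1, -1, -7, -14, -16, -17, 4]
j=7: vec[7] = (-17)-4 = -21 → [1, -1, -1, -7, -14, -16, -17, -21]

[1, -1, -1, -7, -14, -16, -17, -21]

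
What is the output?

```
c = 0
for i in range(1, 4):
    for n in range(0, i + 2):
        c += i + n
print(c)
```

i=1,n=0: c = 0+1 = 1
i=1,n=1: c = 1+2 = 3
i=1,n=2: c = 3+3 = 6
i=2,n=0: c = 6+2 = 8
i=2,n=1: c = 8+3 = 11
i=2,n=2: c = 11+4 = 15
i=2,n=3: c = 15+5 = 20
i=3,n=0: c = 20+3 = 23
i=3,n=1: c = 23+4 = 27
i=3,n=2: c = 27+5 = 32
i=3,n=3: c = 32+6 = 38
i=3,n=4: c = 38+7 = 45

45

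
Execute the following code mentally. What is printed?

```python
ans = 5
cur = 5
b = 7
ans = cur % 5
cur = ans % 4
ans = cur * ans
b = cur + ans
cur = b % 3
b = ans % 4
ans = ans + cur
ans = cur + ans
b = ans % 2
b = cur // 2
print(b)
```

ans = 5%5 = 0
cur = 0%4 = 0
ans = 0*0 = 0
b = 0+0 = 0
cur = 0%3 = 0
b = 0%4 = 0
ans = 0+0 = 0
ans = 0+0 = 0
b = 0%2 = 0
b = 0//2 = 0

0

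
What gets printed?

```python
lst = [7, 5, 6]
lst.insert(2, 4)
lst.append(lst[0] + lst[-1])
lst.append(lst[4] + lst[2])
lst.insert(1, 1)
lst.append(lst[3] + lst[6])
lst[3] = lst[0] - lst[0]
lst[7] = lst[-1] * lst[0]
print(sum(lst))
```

196

insert 4 at 2 → [7, 5, 4, 6]
append lst[0]+lst[-1] = 7+6 = 13 → [7, 5, 4, 6, 13]
append lst[4]+lst[2] = 13+4 = 17 → [7, 5, 4, 6, 13, 17]
insert 1 at 1 → [7, 1, 5, 4, 6, 13, 17]
append lst[3]+lst[6] = 4+17 = 21 → [7, 1, 5, 4, 6, 13, 17, 21]
lst[3] = lst[0]-lst[0] = 7-7 = 0 → [7, 1, 5, 0, 6, 13, 17, 21]
lst[7] = lst[-1]*lst[0] = 21*7 = 147 → [7, 1, 5, 0, 6, 13, 17, 147]
sum = 196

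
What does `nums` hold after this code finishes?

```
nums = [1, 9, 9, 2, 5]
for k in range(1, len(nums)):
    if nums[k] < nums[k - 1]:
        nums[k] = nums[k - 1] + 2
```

k=1: 9>=1, unchanged → [1, 9, 9, 2, 5]
k=2: 9>=9, unchanged → [1, 9, 9, 2, 5]
k=3: 2<9, nums[3] = 9+2 = 11 → [1, 9, 9, 11, 5]
k=4: 5<11, nums[4] = 11+2 = 13 → [1, 9, 9, 11, 13]

[1, 9, 9, 11, 13]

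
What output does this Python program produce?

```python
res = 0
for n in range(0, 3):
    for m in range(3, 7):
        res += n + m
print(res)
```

66

n=0,m=3: res = 0+3 = 3
n=0,m=4: res = 3+4 = 7
n=0,m=5: res = 7+5 = 12
n=0,m=6: res = 12+6 = 18
n=1,m=3: res = 18+4 = 22
n=1,m=4: res = 22+5 = 27
n=1,m=5: res = 27+6 = 33
n=1,m=6: res = 33+7 = 40
n=2,m=3: res = 40+5 = 45
n=2,m=4: res = 45+6 = 51
n=2,m=5: res = 51+7 = 58
n=2,m=6: res = 58+8 = 66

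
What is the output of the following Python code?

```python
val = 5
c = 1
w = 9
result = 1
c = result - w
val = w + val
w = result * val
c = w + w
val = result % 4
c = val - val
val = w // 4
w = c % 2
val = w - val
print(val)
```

-3

c = 1-9 = -8
val = 9+5 = 14
w = 1*14 = 14
c = 14+14 = 28
val = 1%4 = 1
c = 1-1 = 0
val = 14//4 = 3
w = 0%2 = 0
val = 0-3 = -3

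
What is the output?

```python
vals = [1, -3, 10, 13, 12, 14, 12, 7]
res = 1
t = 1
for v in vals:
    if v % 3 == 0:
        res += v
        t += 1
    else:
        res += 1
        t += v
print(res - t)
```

v=1: not %3==0, res = 1+1 = 2; t=2
v=-3: %3==0, res = 2+(-3) = -1; t=3
v=10: not %3==0, res = (-1)+1 = 0; t=13
v=13: not %3==0, res = 0+1 = 1; t=26
v=12: %3==0, res = 1+12 = 13; t=27
v=14: not %3==0, res = 13+1 = 14; t=41
v=12: %3==0, res = 14+12 = 26; t=42
v=7: not %3==0, res = 26+1 = 27; t=49
res-t = 27-49 = -22

-22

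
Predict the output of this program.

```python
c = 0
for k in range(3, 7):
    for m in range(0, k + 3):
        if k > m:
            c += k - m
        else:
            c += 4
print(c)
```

k=3,m=0: 3>0, c = 0+3 = 3
k=3,m=1: 3>1, c = 3+2 = 5
k=3,m=2: 3>2, c = 5+1 = 6
k=3,m=3: not 3>3, c = 6+4 = 10
k=3,m=4: not 3>4, c = 10+4 = 14
k=3,m=5: not 3>5, c = 14+4 = 18
k=4,m=0: 4>0, c = 18+4 = 22
k=4,m=1: 4>1, c = 22+3 = 25
k=4,m=2: 4>2, c = 25+2 = 27
k=4,m=3: 4>3, c = 27+1 = 28
k=4,m=4: not 4>4, c = 28+4 = 32
k=4,m=5: not 4>5, c = 32+4 = 36
k=4,m=6: not 4>6, c = 36+4 = 40
k=5,m=0: 5>0, c = 40+5 = 45
k=5,m=1: 5>1, c = 45+4 = 49
k=5,m=2: 5>2, c = 49+3 = 52
k=5,m=3: 5>3, c = 52+2 = 54
k=5,m=4: 5>4, c = 54+1 = 55
k=5,m=5: not 5>5, c = 55+4 = 59
k=5,m=6: not 5>6, c = 59+4 = 63
k=5,m=7: not 5>7, c = 63+4 = 67
k=6,m=0: 6>0, c = 67+6 = 73
k=6,m=1: 6>1, c = 73+5 = 78
k=6,m=2: 6>2, c = 78+4 = 82
k=6,m=3: 6>3, c = 82+3 = 85
k=6,m=4: 6>4, c = 85+2 = 87
k=6,m=5: 6>5, c = 87+1 = 88
k=6,m=6: not 6>6, c = 88+4 = 92
k=6,m=7: not 6>7, c = 92+4 = 96
k=6,m=8: not 6>8, c = 96+4 = 100

100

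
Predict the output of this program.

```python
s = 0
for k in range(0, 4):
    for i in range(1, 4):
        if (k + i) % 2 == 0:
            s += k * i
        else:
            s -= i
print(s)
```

k=0,i=1: odd sum, s = 0-1 = -1
k=0,i=2: even sum, s = (-1)+0 = -1
k=0,i=3: odd sum, s = (-1)-3 = -4
k=1,i=1: even sum, s = (-4)+1 = -3
k=1,i=2: odd sum, s = (-3)-2 = -5
k=1,i=3: even sum, s = (-5)+3 = -2
k=2,i=1: odd sum, s = (-2)-1 = -3
k=2,i=2: even sum, s = (-3)+4 = 1
k=2,i=3: odd sum, s = 1-3 = -2
k=3,i=1: even sum, s = (-2)+3 = 1
k=3,i=2: odd sum, s = 1-2 = -1
k=3,i=3: even sum, s = (-1)+9 = 8

8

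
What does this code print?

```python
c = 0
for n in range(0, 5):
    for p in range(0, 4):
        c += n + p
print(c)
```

70

n=0,p=0: c = 0+0 = 0
n=0,p=1: c = 0+1 = 1
n=0,p=2: c = 1+2 = 3
n=0,p=3: c = 3+3 = 6
n=1,p=0: c = 6+1 = 7
n=1,p=1: c = 7+2 = 9
n=1,p=2: c = 9+3 = 12
n=1,p=3: c = 12+4 = 16
n=2,p=0: c = 16+2 = 18
n=2,p=1: c = 18+3 = 21
n=2,p=2: c = 21+4 = 25
n=2,p=3: c = 25+5 = 30
n=3,p=0: c = 30+3 = 33
n=3,p=1: c = 33+4 = 37
n=3,p=2: c = 37+5 = 42
n=3,p=3: c = 42+6 = 48
n=4,p=0: c = 48+4 = 52
n=4,p=1: c = 52+5 = 57
n=4,p=2: c = 57+6 = 63
n=4,p=3: c = 63+7 = 70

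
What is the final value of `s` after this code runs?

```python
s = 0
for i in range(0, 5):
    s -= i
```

-10

i=0: s = 0-0 = 0
i=1: s = 0-1 = -1
i=2: s = (-1)-2 = -3
i=3: s = (-3)-3 = -6
i=4: s = (-6)-4 = -10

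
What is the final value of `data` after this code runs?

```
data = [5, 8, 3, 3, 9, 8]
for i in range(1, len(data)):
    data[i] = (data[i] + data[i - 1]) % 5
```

i=1: data[1] = (8+5)%5 = 3 → [5, 3, 3, 3, 9, 8]
i=2: data[2] = (3+3)%5 = 1 → [5, 3, 1, 3, 9, 8]
i=3: data[3] = (3+1)%5 = 4 → [5, 3, 1, 4, 9, 8]
i=4: data[4] = (9+4)%5 = 3 → [5, 3, 1, 4, 3, 8]
i=5: data[5] = (8+3)%5 = 1 → [5, 3, 1, 4, 3, 1]

[5, 3, 1, 4, 3, 1]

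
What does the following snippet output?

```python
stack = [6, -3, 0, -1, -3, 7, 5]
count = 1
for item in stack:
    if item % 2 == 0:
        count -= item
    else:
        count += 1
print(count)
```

item=6: even, count = 1-6 = -5
item=-3: not even, count = (-5)+1 = -4
item=0: even, count = (-4)-0 = -4
item=-1: not even, count = (-4)+1 = -3
item=-3: not even, count = (-3)+1 = -2
item=7: not even, count = (-2)+1 = -1
item=5: not even, count = (-1)+1 = 0

0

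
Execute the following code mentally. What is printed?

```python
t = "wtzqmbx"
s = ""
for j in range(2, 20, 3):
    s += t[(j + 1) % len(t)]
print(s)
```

j=2: add t[3]='q' → 'q'
j=5: add t[6]='x' → 'qx'
j=8: add t[2]='z' → 'qxz'
j=11: add t[5]='b' → 'qxzb'
j=14: add t[1]='t' → 'qxzbt'
j=17: add t[4]='m' → 'qxzbtm'

qxzbtm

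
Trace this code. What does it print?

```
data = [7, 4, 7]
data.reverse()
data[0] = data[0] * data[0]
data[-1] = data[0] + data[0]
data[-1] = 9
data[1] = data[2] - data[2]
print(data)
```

[49, 0, 9]

reverse → [7, 4, 7]
data[0] = data[0]*data[0] = 7*7 = 49 → [49, 4, 7]
data[-1] = data[0]+data[0] = 49+49 = 98 → [49, 4, 98]
data[-1] = 9 → [49, 4, 9]
data[1] = data[2]-data[2] = 9-9 = 0 → [49, 0, 9]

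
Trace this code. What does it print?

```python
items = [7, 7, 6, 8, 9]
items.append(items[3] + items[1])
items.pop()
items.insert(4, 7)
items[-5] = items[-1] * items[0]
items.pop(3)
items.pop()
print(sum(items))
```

append items[3]+items[1] = 8+7 = 15 → [7, 7, 6, 8, 9, 15]
pop() removes 15 → [7, 7, 6, 8, 9]
insert 7 at 4 → [7, 7, 6, 8, 7, 9]
items[-5] = items[-1]*items[0] = 9*7 = 63 → [7, 63, 6, 8, 7, 9]
pop(3) removes 8 → [7, 63, 6, 7, 9]
pop() removes 9 → [7, 63, 6, 7]
sum = 83

83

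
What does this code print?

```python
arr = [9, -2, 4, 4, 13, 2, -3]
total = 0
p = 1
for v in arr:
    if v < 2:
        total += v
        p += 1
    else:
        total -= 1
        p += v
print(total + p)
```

25

v=9: not <2, total = 0-1 = -1; p=10
v=-2: <2, total = (-1)+(-2) = -3; p=11
v=4: not <2, total = (-3)-1 = -4; p=15
v=4: not <2, total = (-4)-1 = -5; p=19
v=13: not <2, total = (-5)-1 = -6; p=32
v=2: not <2, total = (-6)-1 = -7; p=34
v=-3: <2, total = (-7)+(-3) = -10; p=35
total+p = (-10)+35 = 25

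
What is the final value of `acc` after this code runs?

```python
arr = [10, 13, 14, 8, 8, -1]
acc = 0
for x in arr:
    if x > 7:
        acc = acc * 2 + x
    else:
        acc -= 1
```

x=10: >7, acc = 0*2+10 = 10
x=13: >7, acc = 10*2+13 = 33
x=14: >7, acc = 33*2+14 = 80
x=8: >7, acc = 80*2+8 = 168
x=8: >7, acc = 168*2+8 = 344
x=-1: not >7, acc = 344-1 = 343

343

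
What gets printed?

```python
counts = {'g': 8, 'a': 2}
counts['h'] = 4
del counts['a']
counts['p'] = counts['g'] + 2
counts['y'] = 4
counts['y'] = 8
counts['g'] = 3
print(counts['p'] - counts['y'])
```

2

counts['h'] = 4 → {'g': 8, 'a': 2, 'h': 4}
del 'a' → {'g': 8, 'h': 4}
counts['p'] = counts['g']+2 = 10 → {'g': 8, 'h': 4, 'p': 10}
counts['y'] = 4 → {'g': 8, 'h': 4, 'p': 10, 'y': 4}
counts['y'] = 8 → {'g': 8, 'h': 4, 'p': 10, 'y': 8}
counts['g'] = 3 → {'g': 3, 'h': 4, 'p': 10, 'y': 8}
counts['p']-counts['y'] = 10-8 = 2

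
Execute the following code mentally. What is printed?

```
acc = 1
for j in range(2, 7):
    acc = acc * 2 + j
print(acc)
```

j=2: acc = 1*2+2 = 4
j=3: acc = 4*2+3 = 11
j=4: acc = 11*2+4 = 26
j=5: acc = 26*2+5 = 57
j=6: acc = 57*2+6 = 120

120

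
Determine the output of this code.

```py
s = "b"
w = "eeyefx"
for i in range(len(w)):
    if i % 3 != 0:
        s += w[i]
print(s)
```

i=0: skip
i=1: add 'e' → 'be'
i=2: add 'y' → 'bey'
i=3: skip
i=4: add 'f' → 'beyf'
i=5: add 'x' → 'beyfx'

beyfx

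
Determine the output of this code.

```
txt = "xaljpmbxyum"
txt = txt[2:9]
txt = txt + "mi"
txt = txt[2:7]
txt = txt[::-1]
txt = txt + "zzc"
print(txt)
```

yxbmpzzc

slice [2:9] → 'ljpmbxy'
+ 'mi' → 'ljpmbxymi'
slice [2:7] → 'pmbxy'
reverse → 'yxbmp'
+ 'zzc' → 'yxbmpzzc'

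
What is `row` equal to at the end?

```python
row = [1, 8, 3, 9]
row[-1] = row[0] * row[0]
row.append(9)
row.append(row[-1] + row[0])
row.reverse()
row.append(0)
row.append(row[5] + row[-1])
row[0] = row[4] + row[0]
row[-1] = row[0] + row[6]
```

[18, 9, 1, 3, 8, 1, 0, 18]

row[-1] = row[0]*row[0] = 1*1 = 1 → [1, 8, 3, 1]
append 9 → [1, 8, 3, 1, 9]
append row[-1]+row[0] = 9+1 = 10 → [1, 8, 3, 1, 9, 10]
reverse → [10, 9, 1, 3, 8, 1]
append 0 → [10, 9, 1, 3, 8, 1, 0]
append row[5]+row[-1] = 1+0 = 1 → [10, 9, 1, 3, 8, 1, 0, 1]
row[0] = row[4]+row[0] = 8+10 = 18 → [18, 9, 1, 3, 8, 1, 0, 1]
row[-1] = row[0]+row[6] = 18+0 = 18 → [18, 9, 1, 3, 8, 1, 0, 18]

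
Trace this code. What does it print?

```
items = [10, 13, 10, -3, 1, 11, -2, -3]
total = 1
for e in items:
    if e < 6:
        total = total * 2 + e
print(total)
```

-11

e=10: not <6
e=13: not <6
e=10: not <6
e=-3: <6, total = 1*2+(-3) = -1
e=1: <6, total = (-1)*2+1 = -1
e=11: not <6
e=-2: <6, total = (-1)*2+(-2) = -4
e=-3: <6, total = (-4)*2+(-3) = -11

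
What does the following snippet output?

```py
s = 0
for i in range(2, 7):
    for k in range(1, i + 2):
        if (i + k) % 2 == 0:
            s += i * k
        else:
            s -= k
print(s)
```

110

i=2,k=1: odd sum, s = 0-1 = -1
i=2,k=2: even sum, s = (-1)+4 = 3
i=2,k=3: odd sum, s = 3-3 = 0
i=3,k=1: even sum, s = 0+3 = 3
i=3,k=2: odd sum, s = 3-2 = 1
i=3,k=3: even sum, s = 1+9 = 10
i=3,k=4: odd sum, s = 10-4 = 6
i=4,k=1: odd sum, s = 6-1 = 5
i=4,k=2: even sum, s = 5+8 = 13
i=4,k=3: odd sum, s = 13-3 = 10
i=4,k=4: even sum, s = 10+16 = 26
i=4,k=5: odd sum, s = 26-5 = 21
i=5,k=1: even sum, s = 21+5 = 26
i=5,k=2: odd sum, s = 26-2 = 24
i=5,k=3: even sum, s = 24+15 = 39
i=5,k=4: odd sum, s = 39-4 = 35
i=5,k=5: even sum, s = 35+25 = 60
i=5,k=6: odd sum, s = 60-6 = 54
i=6,k=1: odd sum, s = 54-1 = 53
i=6,k=2: even sum, s = 53+12 = 65
i=6,k=3: odd sum, s = 65-3 = 62
i=6,k=4: even sum, s = 62+24 = 86
i=6,k=5: odd sum, s = 86-5 = 81
i=6,k=6: even sum, s = 81+36 = 117
i=6,k=7: odd sum, s = 117-7 = 110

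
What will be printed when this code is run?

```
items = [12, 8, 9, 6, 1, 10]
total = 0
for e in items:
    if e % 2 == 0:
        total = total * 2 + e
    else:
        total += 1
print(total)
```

e=12: even, total = 0*2+12 = 12
e=8: even, total = 12*2+8 = 32
e=9: not even, total = 32+1 = 33
e=6: even, total = 33*2+6 = 72
e=1: not even, total = 72+1 = 73
e=10: even, total = 73*2+10 = 156

156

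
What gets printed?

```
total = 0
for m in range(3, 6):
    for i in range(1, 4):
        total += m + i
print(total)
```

m=3,i=1: total = 0+4 = 4
m=3,i=2: total = 4+5 = 9
m=3,i=3: total = 9+6 = 15
m=4,i=1: total = 15+5 = 20
m=4,i=2: total = 20+6 = 26
m=4,i=3: total = 26+7 = 33
m=5,i=1: total = 33+6 = 39
m=5,i=2: total = 39+7 = 46
m=5,i=3: total = 46+8 = 54

54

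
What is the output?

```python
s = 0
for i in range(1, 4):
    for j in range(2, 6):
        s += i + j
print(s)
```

i=1,j=2: s = 0+3 = 3
i=1,j=3: s = 3+4 = 7
i=1,j=4: s = 7+5 = 12
i=1,j=5: s = 12+6 = 18
i=2,j=2: s = 18+4 = 22
i=2,j=3: s = 22+5 = 27
i=2,j=4: s = 27+6 = 33
i=2,j=5: s = 33+7 = 40
i=3,j=2: s = 40+5 = 45
i=3,j=3: s = 45+6 = 51
i=3,j=4: s = 51+7 = 58
i=3,j=5: s = 58+8 = 66

66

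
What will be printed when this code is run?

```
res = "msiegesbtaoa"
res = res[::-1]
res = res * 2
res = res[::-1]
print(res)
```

reverse → 'aoatbsegeism'
repeat ×2 → 'aoatbsegeismaoatbsegeism'
reverse → 'msiegesbtaoamsiegesbtaoa'

msiegesbtaoamsiegesbtaoa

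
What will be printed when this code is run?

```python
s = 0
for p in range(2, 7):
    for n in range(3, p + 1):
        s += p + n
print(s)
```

90

p=3,n=3: s = 0+6 = 6
p=4,n=3: s = 6+7 = 13
p=4,n=4: s = 13+8 = 21
p=5,n=3: s = 21+8 = 29
p=5,n=4: s = 29+9 = 38
p=5,n=5: s = 38+10 = 48
p=6,n=3: s = 48+9 = 57
p=6,n=4: s = 57+10 = 67
p=6,n=5: s = 67+11 = 78
p=6,n=6: s = 78+12 = 90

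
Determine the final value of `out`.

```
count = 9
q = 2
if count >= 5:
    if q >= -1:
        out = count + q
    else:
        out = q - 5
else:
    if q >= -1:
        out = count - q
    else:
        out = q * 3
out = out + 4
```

15

count=9, q=2
count >= 5 is True; q >= -1 is True
→ out = count + q = 11
out = 11+4 = 15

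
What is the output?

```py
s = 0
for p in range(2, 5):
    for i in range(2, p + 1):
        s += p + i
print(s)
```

36

p=2,i=2: s = 0+4 = 4
p=3,i=2: s = 4+5 = 9
p=3,i=3: s = 9+6 = 15
p=4,i=2: s = 15+6 = 21
p=4,i=3: s = 21+7 = 28
p=4,i=4: s = 28+8 = 36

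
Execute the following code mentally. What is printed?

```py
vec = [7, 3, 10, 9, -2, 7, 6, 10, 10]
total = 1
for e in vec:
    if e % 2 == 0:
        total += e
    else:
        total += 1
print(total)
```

39

e=7: not even, total = 1+1 = 2
e=3: not even, total = 2+1 = 3
e=10: even, total = 3+10 = 13
e=9: not even, total = 13+1 = 14
e=-2: even, total = 14+(-2) = 12
e=7: not even, total = 12+1 = 13
e=6: even, total = 13+6 = 19
e=10: even, total = 19+10 = 29
e=10: even, total = 29+10 = 39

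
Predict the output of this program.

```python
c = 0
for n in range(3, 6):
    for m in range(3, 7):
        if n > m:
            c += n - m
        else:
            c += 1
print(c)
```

n=3,m=3: not 3>3, c = 0+1 = 1
n=3,m=4: not 3>4, c = 1+1 = 2
n=3,m=5: not 3>5, c = 2+1 = 3
n=3,m=6: not 3>6, c = 3+1 = 4
n=4,m=3: 4>3, c = 4+1 = 5
n=4,m=4: not 4>4, c = 5+1 = 6
n=4,m=5: not 4>5, c = 6+1 = 7
n=4,m=6: not 4>6, c = 7+1 = 8
n=5,m=3: 5>3, c = 8+2 = 10
n=5,m=4: 5>4, c = 10+1 = 11
n=5,m=5: not 5>5, c = 11+1 = 12
n=5,m=6: not 5>6, c = 12+1 = 13

13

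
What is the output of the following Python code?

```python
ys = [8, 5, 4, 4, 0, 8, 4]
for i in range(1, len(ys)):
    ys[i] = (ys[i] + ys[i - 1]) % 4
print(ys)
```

i=1: ys[1] = (5+8)%4 = 1 → [8, 1, 4, 4, 0, 8, 4]
i=2: ys[2] = (4+1)%4 = 1 → [8, 1, 1, 4, 0, 8, 4]
i=3: ys[3] = (4+1)%4 = 1 → [8, 1, 1, 1, 0, 8, 4]
i=4: ys[4] = (0+1)%4 = 1 → [8, 1, 1, 1, 1, 8, 4]
i=5: ys[5] = (8+1)%4 = 1 → [8, 1, 1, 1, 1, 1, 4]
i=6: ys[6] = (4+1)%4 = 1 → [8, 1, 1, 1, 1, 1, 1]

[8, 1, 1, 1, 1, 1, 1]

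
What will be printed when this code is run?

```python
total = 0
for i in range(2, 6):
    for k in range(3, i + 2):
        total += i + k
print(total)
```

80

i=2,k=3: total = 0+5 = 5
i=3,k=3: total = 5+6 = 11
i=3,k=4: total = 11+7 = 18
i=4,k=3: total = 18+7 = 25
i=4,k=4: total = 25+8 = 33
i=4,k=5: total = 33+9 = 42
i=5,k=3: total = 42+8 = 50
i=5,k=4: total = 50+9 = 59
i=5,k=5: total = 59+10 = 69
i=5,k=6: total = 69+11 = 80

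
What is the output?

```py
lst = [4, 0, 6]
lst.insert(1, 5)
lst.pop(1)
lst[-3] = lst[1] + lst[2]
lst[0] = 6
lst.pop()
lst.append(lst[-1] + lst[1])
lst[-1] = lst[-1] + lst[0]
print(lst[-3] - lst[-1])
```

0

insert 5 at 1 → [4, 5, 0, 6]
pop(1) removes 5 → [4, 0, 6]
lst[-3] = lst[1]+lst[2] = 0+6 = 6 → [6, 0, 6]
lst[0] = 6 → [6, 0, 6]
pop() removes 6 → [6, 0]
append lst[-1]+lst[1] = 0+0 = 0 → [6, 0, 0]
lst[-1] = lst[-1]+lst[0] = 0+6 = 6 → [6, 0, 6]
lst[-3]-lst[-1] = 6-6 = 0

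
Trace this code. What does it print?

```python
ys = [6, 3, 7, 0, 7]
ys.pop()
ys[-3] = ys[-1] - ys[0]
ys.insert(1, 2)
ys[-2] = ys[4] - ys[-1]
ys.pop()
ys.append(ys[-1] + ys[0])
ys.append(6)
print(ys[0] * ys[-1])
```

36

pop() removes 7 → [6, 3, 7, 0]
ys[-3] = ys[-1]-ys[0] = 0-6 = -6 → [6, -6, 7, 0]
insert 2 at 1 → [6, 2, -6, 7, 0]
ys[-2] = ys[4]-ys[-1] = 0-0 = 0 → [6, 2, -6, 0, 0]
pop() removes 0 → [6, 2, -6, 0]
append ys[-1]+ys[0] = 0+6 = 6 → [6, 2, -6, 0, 6]
append 6 → [6, 2, -6, 0, 6, 6]
ys[0]*ys[-1] = 6*6 = 36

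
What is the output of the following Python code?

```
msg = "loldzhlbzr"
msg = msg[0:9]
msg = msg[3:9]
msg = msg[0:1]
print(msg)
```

d

slice [0:9] → 'loldzhlbz'
slice [3:9] → 'dzhlbz'
slice [0:1] → 'd'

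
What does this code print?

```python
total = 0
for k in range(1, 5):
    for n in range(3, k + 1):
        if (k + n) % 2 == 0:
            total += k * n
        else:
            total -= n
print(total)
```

k=3,n=3: even sum, total = 0+9 = 9
k=4,n=3: odd sum, total = 9-3 = 6
k=4,n=4: even sum, total = 6+16 = 22

22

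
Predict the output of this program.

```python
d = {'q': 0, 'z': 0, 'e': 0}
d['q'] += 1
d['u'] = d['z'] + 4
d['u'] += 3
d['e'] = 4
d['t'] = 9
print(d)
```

{'q': 1, 'z': 0, 'e': 4, 'u': 7, 't': 9}

d['q'] = 0+1 = 1 → {'q': 1, 'z': 0, 'e': 0}
d['u'] = d['z']+4 = 4 → {'q': 1, 'z': 0, 'e': 0, 'u': 4}
d['u'] = 4+3 = 7 → {'q': 1, 'z': 0, 'e': 0, 'u': 7}
d['e'] = 4 → {'q': 1, 'z': 0, 'e': 4, 'u': 7}
d['t'] = 9 → {'q': 1, 'z': 0, 'e': 4, 'u': 7, 't': 9}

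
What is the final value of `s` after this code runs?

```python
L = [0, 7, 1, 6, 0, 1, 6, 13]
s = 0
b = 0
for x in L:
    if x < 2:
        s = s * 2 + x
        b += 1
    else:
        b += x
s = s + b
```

x=0: <2, s = 0*2+0 = 0; b=1
x=7: not <2; b=8
x=1: <2, s = 0*2+1 = 1; b=9
x=6: not <2; b=15
x=0: <2, s = 1*2+0 = 2; b=16
x=1: <2, s = 2*2+1 = 5; b=17
x=6: not <2; b=23
x=13: not <2; b=36
s+b = 5+36 = 41

41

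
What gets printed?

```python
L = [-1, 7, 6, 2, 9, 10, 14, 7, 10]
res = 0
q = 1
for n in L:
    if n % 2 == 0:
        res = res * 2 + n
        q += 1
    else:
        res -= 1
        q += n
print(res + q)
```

n=-1: not even, res = 0-1 = -1; q=0
n=7: not even, res = (-1)-1 = -2; q=7
n=6: even, res = (-2)*2+6 = 2; q=8
n=2: even, res = 2*2+2 = 6; q=9
n=9: not even, res = 6-1 = 5; q=18
n=10: even, res = 5*2+10 = 20; q=19
n=14: even, res = 20*2+14 = 54; q=20
n=7: not even, res = 54-1 = 53; q=27
n=10: even, res = 53*2+10 = 116; q=28
res+q = 116+28 = 144

144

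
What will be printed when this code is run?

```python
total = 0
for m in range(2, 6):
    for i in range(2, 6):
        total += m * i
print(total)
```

196

m=2,i=2: total = 0+4 = 4
m=2,i=3: total = 4+6 = 10
m=2,i=4: total = 10+8 = 18
m=2,i=5: total = 18+10 = 28
m=3,i=2: total = 28+6 = 34
m=3,i=3: total = 34+9 = 43
m=3,i=4: total = 43+12 = 55
m=3,i=5: total = 55+15 = 70
m=4,i=2: total = 70+8 = 78
m=4,i=3: total = 78+12 = 90
m=4,i=4: total = 90+16 = 106
m=4,i=5: total = 106+20 = 126
m=5,i=2: total = 126+10 = 136
m=5,i=3: total = 136+15 = 151
m=5,i=4: total = 151+20 = 171
m=5,i=5: total = 171+25 = 196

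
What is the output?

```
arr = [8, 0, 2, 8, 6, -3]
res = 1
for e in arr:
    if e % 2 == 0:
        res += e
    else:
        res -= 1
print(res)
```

24

e=8: even, res = 1+8 = 9
e=0: even, res = 9+0 = 9
e=2: even, res = 9+2 = 11
e=8: even, res = 11+8 = 19
e=6: even, res = 19+6 = 25
e=-3: not even, res = 25-1 = 24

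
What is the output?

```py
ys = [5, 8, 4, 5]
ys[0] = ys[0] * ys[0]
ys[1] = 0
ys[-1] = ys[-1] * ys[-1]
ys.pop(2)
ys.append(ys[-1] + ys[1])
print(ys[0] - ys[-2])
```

0

ys[0] = ys[0]*ys[0] = 5*5 = 25 → [25, 8, 4, 5]
ys[1] = 0 → [25, 0, 4, 5]
ys[-1] = ys[-1]*ys[-1] = 5*5 = 25 → [25, 0, 4, 25]
pop(2) removes 4 → [25, 0, 25]
append ys[-1]+ys[1] = 25+0 = 25 → [25, 0, 25, 25]
ys[0]-ys[-2] = 25-25 = 0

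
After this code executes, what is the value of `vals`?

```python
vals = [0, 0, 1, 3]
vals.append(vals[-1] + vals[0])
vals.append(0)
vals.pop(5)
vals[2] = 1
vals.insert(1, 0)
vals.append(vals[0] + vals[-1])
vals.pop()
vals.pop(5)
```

append vals[-1]+vals[0] = 3+0 = 3 → [0, 0, 1, 3, 3]
append 0 → [0, 0, 1, 3, 3, 0]
pop(5) removes 0 → [0, 0, 1, 3, 3]
vals[2] = 1 → [0, 0, 1, 3, 3]
insert 0 at 1 → [0, 0, 0, 1, 3, 3]
append vals[0]+vals[-1] = 0+3 = 3 → [0, 0, 0, 1, 3, 3, 3]
pop() removes 3 → [0, 0, 0, 1, 3, 3]
pop(5) removes 3 → [0, 0, 0, 1, 3]

[0, 0, 0, 1, 3]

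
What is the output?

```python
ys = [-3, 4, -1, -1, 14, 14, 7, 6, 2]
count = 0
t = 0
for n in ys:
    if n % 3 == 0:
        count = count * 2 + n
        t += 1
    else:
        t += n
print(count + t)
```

n=-3: %3==0, count = 0*2+(-3) = -3; t=1
n=4: not %3==0; t=5
n=-1: not %3==0; t=4
n=-1: not %3==0; t=3
n=14: not %3==0; t=17
n=14: not %3==0; t=31
n=7: not %3==0; t=38
n=6: %3==0, count = (-3)*2+6 = 0; t=39
n=2: not %3==0; t=41
count+t = 0+41 = 41

41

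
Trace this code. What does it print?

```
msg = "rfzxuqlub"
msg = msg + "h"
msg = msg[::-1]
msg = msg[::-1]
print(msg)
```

rfzxuqlubh

+ 'h' → 'rfzxuqlubh'
reverse → 'hbulquxzfr'
reverse → 'rfzxuqlubh'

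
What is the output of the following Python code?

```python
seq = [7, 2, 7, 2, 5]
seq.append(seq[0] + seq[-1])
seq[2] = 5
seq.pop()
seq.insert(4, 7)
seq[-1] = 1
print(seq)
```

append seq[0]+seq[-1] = 7+5 = 12 → [7, 2, 7, 2, 5, 12]
seq[2] = 5 → [7, 2, 5, 2, 5, 12]
pop() removes 12 → [7, 2, 5, 2, 5]
insert 7 at 4 → [7, 2, 5, 2, 7, 5]
seq[-1] = 1 → [7, 2, 5, 2, 7, 1]

[7, 2, 5, 2, 7, 1]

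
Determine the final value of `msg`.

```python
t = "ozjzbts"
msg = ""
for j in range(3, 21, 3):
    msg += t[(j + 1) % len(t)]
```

'bozsjt'

j=3: add t[4]='b' → 'b'
j=6: add t[0]='o' → 'bo'
j=9: add t[3]='z' → 'boz'
j=12: add t[6]='s' → 'bozs'
j=15: add t[2]='j' → 'bozsj'
j=18: add t[5]='t' → 'bozsjt'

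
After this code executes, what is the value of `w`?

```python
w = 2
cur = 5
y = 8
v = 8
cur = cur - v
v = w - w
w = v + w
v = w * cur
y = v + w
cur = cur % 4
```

2

cur = 5-8 = -3
v = 2-2 = 0
w = 0+2 = 2
v = 2*(-3) = -6
y = (-6)+2 = -4
cur = (-3)%4 = 1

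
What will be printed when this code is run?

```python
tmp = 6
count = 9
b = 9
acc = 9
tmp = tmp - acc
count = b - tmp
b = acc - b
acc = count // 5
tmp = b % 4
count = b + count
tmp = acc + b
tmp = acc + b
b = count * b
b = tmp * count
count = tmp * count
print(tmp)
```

2

tmp = 6-9 = -3
count = 9-(-3) = 12
b = 9-9 = 0
acc = 12//5 = 2
tmp = 0%4 = 0
count = 0+12 = 12
tmp = 2+0 = 2
tmp = 2+0 = 2
b = 12*0 = 0
b = 2*12 = 24
count = 2*12 = 24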